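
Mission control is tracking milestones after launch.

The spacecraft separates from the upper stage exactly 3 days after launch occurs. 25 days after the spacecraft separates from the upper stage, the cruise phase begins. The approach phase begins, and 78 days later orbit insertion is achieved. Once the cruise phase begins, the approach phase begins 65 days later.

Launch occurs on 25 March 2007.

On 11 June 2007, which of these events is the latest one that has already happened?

The cruise phase begins

Launch occurs: Mar 25, 2007.
The spacecraft separates from the upper stage: Mar 25, 2007 + 3 days = Mar 28, 2007.
The cruise phase begins: Mar 28, 2007 + 25 days = Apr 22, 2007.
The approach phase begins: Apr 22, 2007 + 65 days = Jun 26, 2007.
Orbit insertion is achieved: Jun 26, 2007 + 78 days = Sep 12, 2007.
Jun 11, 2007 falls between when the cruise phase begins (Apr 22, 2007) and when the approach phase begins (Jun 26, 2007).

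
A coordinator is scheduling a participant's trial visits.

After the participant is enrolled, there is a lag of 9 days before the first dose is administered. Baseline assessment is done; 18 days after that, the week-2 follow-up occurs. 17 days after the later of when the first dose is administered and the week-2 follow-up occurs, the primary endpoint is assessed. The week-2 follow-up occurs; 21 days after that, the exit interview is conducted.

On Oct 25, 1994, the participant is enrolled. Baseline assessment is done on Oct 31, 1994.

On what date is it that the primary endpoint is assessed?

Dec 5, 1994

The participant is enrolled: Oct 25, 1994.
The first dose is administered: Oct 25, 1994 + 9 days = Nov 3, 1994.
Baseline assessment is done: Oct 31, 1994.
The week-2 follow-up occurs: Oct 31, 1994 + 18 days = Nov 18, 1994.
Both prerequisites met — the first dose is administered (Nov 3, 1994), the week-2 follow-up occurs (Nov 18, 1994); the later is Nov 18, 1994.
The primary endpoint is assessed: Nov 18, 1994 + 17 days = Dec 5, 1994.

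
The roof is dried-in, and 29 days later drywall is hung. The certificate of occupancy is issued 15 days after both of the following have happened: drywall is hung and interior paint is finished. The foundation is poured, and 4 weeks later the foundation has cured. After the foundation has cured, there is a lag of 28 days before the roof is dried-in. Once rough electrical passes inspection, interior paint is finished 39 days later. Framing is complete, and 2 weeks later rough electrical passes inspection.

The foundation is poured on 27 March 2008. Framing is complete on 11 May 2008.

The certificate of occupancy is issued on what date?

The foundation is poured: Mar 27, 2008.
The foundation has cured: Mar 27, 2008 + 4 weeks = Apr 24, 2008.
The roof is dried-in: Apr 24, 2008 + 28 days = May 22, 2008.
Drywall is hung: May 22, 2008 + 29 days = Jun 20, 2008.
Framing is complete: May 11, 2008.
Rough electrical passes inspection: May 11, 2008 + 2 weeks = May 25, 2008.
Interior paint is finished: May 25, 2008 + 39 days = Jul 3, 2008.
Both prerequisites met — drywall is hung (Jun 20, 2008), interior paint is finished (Jul 3, 2008); the later is Jul 3, 2008.
The certificate of occupancy is issued: Jul 3, 2008 + 15 days = Jul 18, 2008.

18 July 2008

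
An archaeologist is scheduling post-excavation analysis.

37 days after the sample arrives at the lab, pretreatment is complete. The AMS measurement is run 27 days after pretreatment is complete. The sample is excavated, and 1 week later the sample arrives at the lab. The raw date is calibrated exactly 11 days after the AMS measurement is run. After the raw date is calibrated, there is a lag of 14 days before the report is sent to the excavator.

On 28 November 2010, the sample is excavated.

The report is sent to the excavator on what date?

The sample is excavated: Nov 28, 2010.
The sample arrives at the lab: Nov 28, 2010 + 1 week = Dec 5, 2010.
Pretreatment is complete: Dec 5, 2010 + 37 days = Jan 11, 2011.
The AMS measurement is run: Jan 11, 2011 + 27 days = Feb 7, 2011.
The raw date is calibrated: Feb 7, 2011 + 11 days = Feb 18, 2011.
The report is sent to the excavator: Feb 18, 2011 + 14 days = Mar 4, 2011.

4 March 2011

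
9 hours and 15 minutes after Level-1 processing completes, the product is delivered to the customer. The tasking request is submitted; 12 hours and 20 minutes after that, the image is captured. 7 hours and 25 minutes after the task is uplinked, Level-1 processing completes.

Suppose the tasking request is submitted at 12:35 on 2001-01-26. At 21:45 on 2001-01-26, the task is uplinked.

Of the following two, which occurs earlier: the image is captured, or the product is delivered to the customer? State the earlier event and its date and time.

The image is captured — 00:55 on 2001-01-27

The tasking request is submitted: 12:35 Jan 26, 2001.
The image is captured: 12:35 Jan 26, 2001 + 12h20m = 00:55 Jan 27, 2001.
The task is uplinked: 21:45 Jan 26, 2001.
Level-1 processing completes: 21:45 Jan 26, 2001 + 7h25m = 05:10 Jan 27, 2001.
The product is delivered to the customer: 05:10 Jan 27, 2001 + 9h15m = 14:25 Jan 27, 2001.
Comparing: the image is captured at 00:55 Jan 27, 2001 vs the product is delivered to the customer at 14:25 Jan 27, 2001. Earlier: the image is captured.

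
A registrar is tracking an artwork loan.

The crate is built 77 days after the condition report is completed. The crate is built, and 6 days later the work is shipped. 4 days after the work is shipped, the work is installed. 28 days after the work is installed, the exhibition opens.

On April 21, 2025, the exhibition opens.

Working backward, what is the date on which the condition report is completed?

The exhibition opens: Apr 21, 2025.
The work is installed: Apr 21, 2025 − 28 days = Mar 24, 2025.
The work is shipped: Mar 24, 2025 − 4 days = Mar 20, 2025.
The crate is built: Mar 20, 2025 − 6 days = Mar 14, 2025.
The condition report is completed: Mar 14, 2025 − 77 days = Dec 27, 2024.

December 27, 2024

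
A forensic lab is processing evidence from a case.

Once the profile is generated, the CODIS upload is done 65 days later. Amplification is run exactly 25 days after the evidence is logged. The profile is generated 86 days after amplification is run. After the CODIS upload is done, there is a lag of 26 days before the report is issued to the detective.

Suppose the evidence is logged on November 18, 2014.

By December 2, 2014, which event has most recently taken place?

The evidence is logged: Nov 18, 2014.
Amplification is run: Nov 18, 2014 + 25 days = Dec 13, 2014.
The profile is generated: Dec 13, 2014 + 86 days = Mar 9, 2015.
The CODIS upload is done: Mar 9, 2015 + 65 days = May 13, 2015.
The report is issued to the detective: May 13, 2015 + 26 days = Jun 8, 2015.
Dec 2, 2014 falls between when the evidence is logged (Nov 18, 2014) and when amplification is run (Dec 13, 2014).

The evidence is logged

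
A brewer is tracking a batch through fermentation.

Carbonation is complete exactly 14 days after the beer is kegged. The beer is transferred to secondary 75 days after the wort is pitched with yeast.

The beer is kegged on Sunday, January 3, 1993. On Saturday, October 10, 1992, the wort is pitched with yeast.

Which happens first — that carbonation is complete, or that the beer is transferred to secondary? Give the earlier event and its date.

The beer is transferred to secondary — Thursday, December 24, 1992

The beer is kegged: Jan 3, 1993.
Carbonation is complete: Jan 3, 1993 + 14 days = Jan 17, 1993.
The wort is pitched with yeast: Oct 10, 1992.
The beer is transferred to secondary: Oct 10, 1992 + 75 days = Dec 24, 1992.
Comparing: carbonation is complete on Jan 17, 1993 vs the beer is transferred to secondary on Dec 24, 1992. Earlier: the beer is transferred to secondary.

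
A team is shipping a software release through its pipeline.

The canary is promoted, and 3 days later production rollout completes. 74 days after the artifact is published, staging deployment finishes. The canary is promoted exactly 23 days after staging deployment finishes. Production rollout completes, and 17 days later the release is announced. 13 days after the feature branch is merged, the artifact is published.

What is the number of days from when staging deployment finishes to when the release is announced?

Causal path: staging deployment finishes → the canary is promoted → production rollout completes → the release is announced.
Total delay along the path: 23 + 3 + 17 = 43 days.

43 days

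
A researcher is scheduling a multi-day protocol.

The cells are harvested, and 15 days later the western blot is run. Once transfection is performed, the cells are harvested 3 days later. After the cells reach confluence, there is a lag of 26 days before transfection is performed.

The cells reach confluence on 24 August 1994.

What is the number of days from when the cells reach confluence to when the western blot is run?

44 days

Causal path: the cells reach confluence → transfection is performed → the cells are harvested → the western blot is run.
Total delay along the path: 26 + 3 + 15 = 44 days.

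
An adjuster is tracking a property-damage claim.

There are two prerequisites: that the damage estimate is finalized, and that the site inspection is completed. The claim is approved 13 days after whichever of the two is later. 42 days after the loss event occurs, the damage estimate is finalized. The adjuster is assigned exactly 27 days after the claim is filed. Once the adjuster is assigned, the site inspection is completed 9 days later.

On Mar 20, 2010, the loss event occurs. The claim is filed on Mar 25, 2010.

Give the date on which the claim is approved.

May 14, 2010

The loss event occurs: Mar 20, 2010.
The damage estimate is finalized: Mar 20, 2010 + 42 days = May 1, 2010.
The claim is filed: Mar 25, 2010.
The adjuster is assigned: Mar 25, 2010 + 27 days = Apr 21, 2010.
The site inspection is completed: Apr 21, 2010 + 9 days = Apr 30, 2010.
Both prerequisites met — the damage estimate is finalized (May 1, 2010), the site inspection is completed (Apr 30, 2010); the later is May 1, 2010.
The claim is approved: May 1, 2010 + 13 days = May 14, 2010.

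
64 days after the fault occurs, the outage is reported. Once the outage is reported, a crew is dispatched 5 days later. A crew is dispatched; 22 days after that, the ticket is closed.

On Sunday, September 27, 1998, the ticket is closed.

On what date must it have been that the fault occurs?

The ticket is closed: Sep 27, 1998.
A crew is dispatched: Sep 27, 1998 − 22 days = Sep 5, 1998.
The outage is reported: Sep 5, 1998 − 5 days = Aug 31, 1998.
The fault occurs: Aug 31, 1998 − 64 days = Jun 28, 1998.

Sunday, June 28, 1998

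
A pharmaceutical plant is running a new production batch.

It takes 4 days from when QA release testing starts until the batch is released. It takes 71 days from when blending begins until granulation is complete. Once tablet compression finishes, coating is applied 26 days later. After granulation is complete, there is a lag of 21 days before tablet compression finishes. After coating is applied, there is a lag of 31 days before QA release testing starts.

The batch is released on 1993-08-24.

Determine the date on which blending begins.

The batch is released: Aug 24, 1993.
QA release testing starts: Aug 24, 1993 − 4 days = Aug 20, 1993.
Coating is applied: Aug 20, 1993 − 31 days = Jul 20, 1993.
Tablet compression finishes: Jul 20, 1993 − 26 days = Jun 24, 1993.
Granulation is complete: Jun 24, 1993 − 21 days = Jun 3, 1993.
Blending begins: Jun 3, 1993 − 71 days = Mar 24, 1993.

1993-03-24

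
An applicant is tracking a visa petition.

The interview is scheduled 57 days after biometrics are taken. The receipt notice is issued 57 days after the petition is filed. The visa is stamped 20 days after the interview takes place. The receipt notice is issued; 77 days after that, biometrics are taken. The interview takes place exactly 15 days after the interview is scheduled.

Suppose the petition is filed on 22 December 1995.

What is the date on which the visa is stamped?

4 August 1996

The petition is filed: Dec 22, 1995.
The receipt notice is issued: Dec 22, 1995 + 57 days = Feb 17, 1996.
Biometrics are taken: Feb 17, 1996 + 77 days = May 4, 1996.
The interview is scheduled: May 4, 1996 + 57 days = Jun 30, 1996.
The interview takes place: Jun 30, 1996 + 15 days = Jul 15, 1996.
The visa is stamped: Jul 15, 1996 + 20 days = Aug 4, 1996.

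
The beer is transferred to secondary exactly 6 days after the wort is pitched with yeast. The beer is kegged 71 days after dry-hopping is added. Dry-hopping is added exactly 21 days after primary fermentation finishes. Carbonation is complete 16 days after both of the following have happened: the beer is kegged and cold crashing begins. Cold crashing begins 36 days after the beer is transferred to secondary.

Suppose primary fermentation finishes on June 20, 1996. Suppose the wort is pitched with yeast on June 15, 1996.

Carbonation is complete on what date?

Primary fermentation finishes: Jun 20, 1996.
Dry-hopping is added: Jun 20, 1996 + 21 days = Jul 11, 1996.
The beer is kegged: Jul 11, 1996 + 71 days = Sep 20, 1996.
The wort is pitched with yeast: Jun 15, 1996.
The beer is transferred to secondary: Jun 15, 1996 + 6 days = Jun 21, 1996.
Cold crashing begins: Jun 21, 1996 + 36 days = Jul 27, 1996.
Both prerequisites met — the beer is kegged (Sep 20, 1996), cold crashing begins (Jul 27, 1996); the later is Sep 20, 1996.
Carbonation is complete: Sep 20, 1996 + 16 days = Oct 6, 1996.

October 6, 1996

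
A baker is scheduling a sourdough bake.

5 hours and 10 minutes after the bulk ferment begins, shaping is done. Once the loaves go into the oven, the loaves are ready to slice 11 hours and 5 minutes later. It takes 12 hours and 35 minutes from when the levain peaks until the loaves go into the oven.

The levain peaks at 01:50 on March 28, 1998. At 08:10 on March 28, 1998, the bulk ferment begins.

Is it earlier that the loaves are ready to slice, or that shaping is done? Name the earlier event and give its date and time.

The levain peaks: 01:50 Mar 28, 1998.
The loaves go into the oven: 01:50 Mar 28, 1998 + 12h35m = 14:25 Mar 28, 1998.
The loaves are ready to slice: 14:25 Mar 28, 1998 + 11h05m = 01:30 Mar 29, 1998.
The bulk ferment begins: 08:10 Mar 28, 1998.
Shaping is done: 08:10 Mar 28, 1998 + 5h10m = 13:20 Mar 28, 1998.
Comparing: the loaves are ready to slice at 01:30 Mar 29, 1998 vs shaping is done at 13:20 Mar 28, 1998. Earlier: shaping is done.

Shaping is done — 13:20 on March 28, 1998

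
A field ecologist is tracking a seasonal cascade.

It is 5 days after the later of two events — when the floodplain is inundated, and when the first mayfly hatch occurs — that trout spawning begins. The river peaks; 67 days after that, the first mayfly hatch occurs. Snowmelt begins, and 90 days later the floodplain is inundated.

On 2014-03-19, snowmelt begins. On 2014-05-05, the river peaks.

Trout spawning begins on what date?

Snowmelt begins: Mar 19, 2014.
The floodplain is inundated: Mar 19, 2014 + 90 days = Jun 17, 2014.
The river peaks: May 5, 2014.
The first mayfly hatch occurs: May 5, 2014 + 67 days = Jul 11, 2014.
Both prerequisites met — the floodplain is inundated (Jun 17, 2014), the first mayfly hatch occurs (Jul 11, 2014); the later is Jul 11, 2014.
Trout spawning begins: Jul 11, 2014 + 5 days = Jul 16, 2014.

2014-07-16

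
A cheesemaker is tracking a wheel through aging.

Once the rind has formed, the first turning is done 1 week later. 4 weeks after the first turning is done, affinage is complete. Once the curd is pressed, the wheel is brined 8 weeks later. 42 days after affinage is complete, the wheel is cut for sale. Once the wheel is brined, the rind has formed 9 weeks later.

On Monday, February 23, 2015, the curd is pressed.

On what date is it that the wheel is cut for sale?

The curd is pressed: Feb 23, 2015.
The wheel is brined: Feb 23, 2015 + 8 weeks = Apr 20, 2015.
The rind has formed: Apr 20, 2015 + 9 weeks = Jun 22, 2015.
The first turning is done: Jun 22, 2015 + 1 week = Jun 29, 2015.
Affinage is complete: Jun 29, 2015 + 4 weeks = Jul 27, 2015.
The wheel is cut for sale: Jul 27, 2015 + 42 days = Sep 7, 2015.

Monday, September 7, 2015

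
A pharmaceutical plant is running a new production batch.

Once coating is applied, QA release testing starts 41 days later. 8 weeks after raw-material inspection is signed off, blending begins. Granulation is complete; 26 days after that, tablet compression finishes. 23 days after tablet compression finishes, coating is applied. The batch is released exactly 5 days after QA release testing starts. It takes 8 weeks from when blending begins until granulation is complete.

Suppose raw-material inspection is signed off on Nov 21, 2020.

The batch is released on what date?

Raw-material inspection is signed off: Nov 21, 2020.
Blending begins: Nov 21, 2020 + 8 weeks = Jan 16, 2021.
Granulation is complete: Jan 16, 2021 + 8 weeks = Mar 13, 2021.
Tablet compression finishes: Mar 13, 2021 + 26 days = Apr 8, 2021.
Coating is applied: Apr 8, 2021 + 23 days = May 1, 2021.
QA release testing starts: May 1, 2021 + 41 days = Jun 11, 2021.
The batch is released: Jun 11, 2021 + 5 days = Jun 16, 2021.

Jun 16, 2021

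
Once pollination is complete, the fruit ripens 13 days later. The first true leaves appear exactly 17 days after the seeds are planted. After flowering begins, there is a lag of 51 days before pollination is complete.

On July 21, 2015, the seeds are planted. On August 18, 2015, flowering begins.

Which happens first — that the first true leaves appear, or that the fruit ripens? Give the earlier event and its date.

The seeds are planted: Jul 21, 2015.
The first true leaves appear: Jul 21, 2015 + 17 days = Aug 7, 2015.
Flowering begins: Aug 18, 2015.
Pollination is complete: Aug 18, 2015 + 51 days = Oct 8, 2015.
The fruit ripens: Oct 8, 2015 + 13 days = Oct 21, 2015.
Comparing: the first true leaves appear on Aug 7, 2015 vs the fruit ripens on Oct 21, 2015. Earlier: the first true leaves appear.

The first true leaves appear — August 7, 2015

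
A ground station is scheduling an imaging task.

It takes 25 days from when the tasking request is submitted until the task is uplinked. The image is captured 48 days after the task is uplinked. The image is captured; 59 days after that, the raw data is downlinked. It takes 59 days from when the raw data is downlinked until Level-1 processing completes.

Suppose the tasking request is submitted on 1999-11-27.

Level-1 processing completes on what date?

2000-06-05

The tasking request is submitted: Nov 27, 1999.
The task is uplinked: Nov 27, 1999 + 25 days = Dec 22, 1999.
The image is captured: Dec 22, 1999 + 48 days = Feb 8, 2000.
The raw data is downlinked: Feb 8, 2000 + 59 days = Apr 7, 2000.
Level-1 processing completes: Apr 7, 2000 + 59 days = Jun 5, 2000.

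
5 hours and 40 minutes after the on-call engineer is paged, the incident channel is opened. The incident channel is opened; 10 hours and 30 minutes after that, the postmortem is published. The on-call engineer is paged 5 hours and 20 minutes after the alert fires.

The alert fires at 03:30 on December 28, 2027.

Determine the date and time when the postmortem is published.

The alert fires: 03:30 Dec 28, 2027.
The on-call engineer is paged: 03:30 Dec 28, 2027 + 5h20m = 08:50 Dec 28, 2027.
The incident channel is opened: 08:50 Dec 28, 2027 + 5h40m = 14:30 Dec 28, 2027.
The postmortem is published: 14:30 Dec 28, 2027 + 10h30m = 01:00 Dec 29, 2027.

01:00 on December 29, 2027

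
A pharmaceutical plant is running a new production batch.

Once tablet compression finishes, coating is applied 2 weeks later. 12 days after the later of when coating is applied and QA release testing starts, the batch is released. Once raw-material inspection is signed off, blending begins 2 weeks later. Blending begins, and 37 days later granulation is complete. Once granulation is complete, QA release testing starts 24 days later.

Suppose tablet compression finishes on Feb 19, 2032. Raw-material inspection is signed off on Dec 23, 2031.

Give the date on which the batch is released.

Mar 19, 2032

Tablet compression finishes: Feb 19, 2032.
Coating is applied: Feb 19, 2032 + 2 weeks = Mar 4, 2032.
Raw-material inspection is signed off: Dec 23, 2031.
Blending begins: Dec 23, 2031 + 2 weeks = Jan 6, 2032.
Granulation is complete: Jan 6, 2032 + 37 days = Feb 12, 2032.
QA release testing starts: Feb 12, 2032 + 24 days = Mar 7, 2032.
Both prerequisites met — coating is applied (Mar 4, 2032), QA release testing starts (Mar 7, 2032); the later is Mar 7, 2032.
The batch is released: Mar 7, 2032 + 12 days = Mar 19, 2032.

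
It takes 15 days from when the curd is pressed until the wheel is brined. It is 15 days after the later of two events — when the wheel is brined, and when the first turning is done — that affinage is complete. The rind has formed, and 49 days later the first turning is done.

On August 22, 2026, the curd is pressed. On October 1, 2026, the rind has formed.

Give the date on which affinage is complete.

The curd is pressed: Aug 22, 2026.
The wheel is brined: Aug 22, 2026 + 15 days = Sep 6, 2026.
The rind has formed: Oct 1, 2026.
The first turning is done: Oct 1, 2026 + 49 days = Nov 19, 2026.
Both prerequisites met — the wheel is brined (Sep 6, 2026), the first turning is done (Nov 19, 2026); the later is Nov 19, 2026.
Affinage is complete: Nov 19, 2026 + 15 days = Dec 4, 2026.

December 4, 2026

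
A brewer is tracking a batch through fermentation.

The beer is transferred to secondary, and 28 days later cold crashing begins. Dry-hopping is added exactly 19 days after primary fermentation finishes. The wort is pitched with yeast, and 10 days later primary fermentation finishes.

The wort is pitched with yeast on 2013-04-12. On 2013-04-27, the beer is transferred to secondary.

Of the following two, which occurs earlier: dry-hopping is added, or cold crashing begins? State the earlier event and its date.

The wort is pitched with yeast: Apr 12, 2013.
Primary fermentation finishes: Apr 12, 2013 + 10 days = Apr 22, 2013.
Dry-hopping is added: Apr 22, 2013 + 19 days = May 11, 2013.
The beer is transferred to secondary: Apr 27, 2013.
Cold crashing begins: Apr 27, 2013 + 28 days = May 25, 2013.
Comparing: dry-hopping is added on May 11, 2013 vs cold crashing begins on May 25, 2013. Earlier: dry-hopping is added.

Dry-hopping is added — 2013-05-11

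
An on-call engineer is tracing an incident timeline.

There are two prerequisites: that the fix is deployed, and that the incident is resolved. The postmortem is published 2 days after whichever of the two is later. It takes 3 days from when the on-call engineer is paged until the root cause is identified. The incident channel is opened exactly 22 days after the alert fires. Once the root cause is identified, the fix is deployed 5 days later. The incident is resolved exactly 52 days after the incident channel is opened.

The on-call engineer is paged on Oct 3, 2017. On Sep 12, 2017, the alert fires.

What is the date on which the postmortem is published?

Nov 27, 2017

The on-call engineer is paged: Oct 3, 2017.
The root cause is identified: Oct 3, 2017 + 3 days = Oct 6, 2017.
The fix is deployed: Oct 6, 2017 + 5 days = Oct 11, 2017.
The alert fires: Sep 12, 2017.
The incident channel is opened: Sep 12, 2017 + 22 days = Oct 4, 2017.
The incident is resolved: Oct 4, 2017 + 52 days = Nov 25, 2017.
Both prerequisites met — the fix is deployed (Oct 11, 2017), the incident is resolved (Nov 25, 2017); the later is Nov 25, 2017.
The postmortem is published: Nov 25, 2017 + 2 days = Nov 27, 2017.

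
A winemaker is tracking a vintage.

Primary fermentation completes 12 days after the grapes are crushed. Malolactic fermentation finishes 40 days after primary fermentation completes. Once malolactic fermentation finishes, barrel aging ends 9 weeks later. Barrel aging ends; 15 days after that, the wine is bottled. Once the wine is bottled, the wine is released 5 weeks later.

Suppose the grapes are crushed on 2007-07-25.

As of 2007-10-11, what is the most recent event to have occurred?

The grapes are crushed: Jul 25, 2007.
Primary fermentation completes: Jul 25, 2007 + 12 days = Aug 6, 2007.
Malolactic fermentation finishes: Aug 6, 2007 + 40 days = Sep 15, 2007.
Barrel aging ends: Sep 15, 2007 + 9 weeks = Nov 17, 2007.
The wine is bottled: Nov 17, 2007 + 15 days = Dec 2, 2007.
The wine is released: Dec 2, 2007 + 5 weeks = Jan 6, 2008.
Oct 11, 2007 falls between when malolactic fermentation finishes (Sep 15, 2007) and when barrel aging ends (Nov 17, 2007).

Malolactic fermentation finishes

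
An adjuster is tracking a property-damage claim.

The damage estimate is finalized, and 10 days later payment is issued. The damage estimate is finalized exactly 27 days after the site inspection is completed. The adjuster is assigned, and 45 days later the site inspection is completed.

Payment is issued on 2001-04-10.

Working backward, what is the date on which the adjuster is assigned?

Payment is issued: Apr 10, 2001.
The damage estimate is finalized: Apr 10, 2001 − 10 days = Mar 31, 2001.
The site inspection is completed: Mar 31, 2001 − 27 days = Mar 4, 2001.
The adjuster is assigned: Mar 4, 2001 − 45 days = Jan 18, 2001.

2001-01-18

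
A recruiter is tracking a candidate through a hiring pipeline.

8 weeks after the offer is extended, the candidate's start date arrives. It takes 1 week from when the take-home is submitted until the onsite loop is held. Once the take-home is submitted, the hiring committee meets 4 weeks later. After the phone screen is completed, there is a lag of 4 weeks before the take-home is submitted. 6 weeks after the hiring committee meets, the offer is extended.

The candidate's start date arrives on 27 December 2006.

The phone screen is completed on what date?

The candidate's start date arrives: Dec 27, 2006.
The offer is extended: Dec 27, 2006 − 8 weeks = Nov 1, 2006.
The hiring committee meets: Nov 1, 2006 − 6 weeks = Sep 20, 2006.
The take-home is submitted: Sep 20, 2006 − 4 weeks = Aug 23, 2006.
The phone screen is completed: Aug 23, 2006 − 4 weeks = Jul 26, 2006.

26 July 2006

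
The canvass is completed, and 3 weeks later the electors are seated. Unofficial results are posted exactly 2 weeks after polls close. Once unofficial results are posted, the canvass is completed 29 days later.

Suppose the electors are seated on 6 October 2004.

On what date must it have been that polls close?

3 August 2004

The electors are seated: Oct 6, 2004.
The canvass is completed: Oct 6, 2004 − 3 weeks = Sep 15, 2004.
Unofficial results are posted: Sep 15, 2004 − 29 days = Aug 17, 2004.
Polls close: Aug 17, 2004 − 2 weeks = Aug 3, 2004.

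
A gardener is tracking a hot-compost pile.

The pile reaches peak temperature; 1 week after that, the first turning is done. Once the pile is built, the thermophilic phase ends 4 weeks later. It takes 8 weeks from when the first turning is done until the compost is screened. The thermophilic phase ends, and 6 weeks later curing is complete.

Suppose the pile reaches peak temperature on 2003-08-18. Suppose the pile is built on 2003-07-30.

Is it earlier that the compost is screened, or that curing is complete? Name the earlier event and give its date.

The pile reaches peak temperature: Aug 18, 2003.
The first turning is done: Aug 18, 2003 + 1 week = Aug 25, 2003.
The compost is screened: Aug 25, 2003 + 8 weeks = Oct 20, 2003.
The pile is built: Jul 30, 2003.
The thermophilic phase ends: Jul 30, 2003 + 4 weeks = Aug 27, 2003.
Curing is complete: Aug 27, 2003 + 6 weeks = Oct 8, 2003.
Comparing: the compost is screened on Oct 20, 2003 vs curing is complete on Oct 8, 2003. Earlier: curing is complete.

Curing is complete — 2003-10-08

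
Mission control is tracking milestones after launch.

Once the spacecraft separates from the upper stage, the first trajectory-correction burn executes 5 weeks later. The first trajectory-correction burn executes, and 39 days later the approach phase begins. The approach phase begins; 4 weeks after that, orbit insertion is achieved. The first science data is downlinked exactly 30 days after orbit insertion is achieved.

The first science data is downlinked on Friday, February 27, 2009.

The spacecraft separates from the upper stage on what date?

Saturday, October 18, 2008

The first science data is downlinked: Feb 27, 2009.
Orbit insertion is achieved: Feb 27, 2009 − 30 days = Jan 28, 2009.
The approach phase begins: Jan 28, 2009 − 4 weeks = Dec 31, 2008.
The first trajectory-correction burn executes: Dec 31, 2008 − 39 days = Nov 22, 2008.
The spacecraft separates from the upper stage: Nov 22, 2008 − 5 weeks = Oct 18, 2008.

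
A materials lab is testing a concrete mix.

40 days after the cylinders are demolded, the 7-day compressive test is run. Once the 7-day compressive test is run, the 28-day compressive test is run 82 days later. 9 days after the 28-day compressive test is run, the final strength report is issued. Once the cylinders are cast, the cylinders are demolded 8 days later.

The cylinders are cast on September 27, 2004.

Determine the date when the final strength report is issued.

February 13, 2005

The cylinders are cast: Sep 27, 2004.
The cylinders are demolded: Sep 27, 2004 + 8 days = Oct 5, 2004.
The 7-day compressive test is run: Oct 5, 2004 + 40 days = Nov 14, 2004.
The 28-day compressive test is run: Nov 14, 2004 + 82 days = Feb 4, 2005.
The final strength report is issued: Feb 4, 2005 + 9 days = Feb 13, 2005.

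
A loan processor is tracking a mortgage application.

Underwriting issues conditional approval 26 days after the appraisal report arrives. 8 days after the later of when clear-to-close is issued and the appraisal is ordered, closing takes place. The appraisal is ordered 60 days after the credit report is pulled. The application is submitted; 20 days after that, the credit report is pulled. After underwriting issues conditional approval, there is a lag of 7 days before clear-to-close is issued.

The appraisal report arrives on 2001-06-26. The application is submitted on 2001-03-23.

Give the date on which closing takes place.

2001-08-06

The appraisal report arrives: Jun 26, 2001.
Underwriting issues conditional approval: Jun 26, 2001 + 26 days = Jul 22, 2001.
Clear-to-close is issued: Jul 22, 2001 + 7 days = Jul 29, 2001.
The application is submitted: Mar 23, 2001.
The credit report is pulled: Mar 23, 2001 + 20 days = Apr 12, 2001.
The appraisal is ordered: Apr 12, 2001 + 60 days = Jun 11, 2001.
Both prerequisites met — clear-to-close is issued (Jul 29, 2001), the appraisal is ordered (Jun 11, 2001); the later is Jul 29, 2001.
Closing takes place: Jul 29, 2001 + 8 days = Aug 6, 2001.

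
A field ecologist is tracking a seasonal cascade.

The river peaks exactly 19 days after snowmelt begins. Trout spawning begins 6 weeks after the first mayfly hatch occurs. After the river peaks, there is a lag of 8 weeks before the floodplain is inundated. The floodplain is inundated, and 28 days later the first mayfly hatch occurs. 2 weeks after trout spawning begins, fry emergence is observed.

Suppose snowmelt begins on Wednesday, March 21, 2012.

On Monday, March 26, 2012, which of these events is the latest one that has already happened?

Snowmelt begins

Snowmelt begins: Mar 21, 2012.
The river peaks: Mar 21, 2012 + 19 days = Apr 9, 2012.
The floodplain is inundated: Apr 9, 2012 + 8 weeks = Jun 4, 2012.
The first mayfly hatch occurs: Jun 4, 2012 + 28 days = Jul 2, 2012.
Trout spawning begins: Jul 2, 2012 + 6 weeks = Aug 13, 2012.
Fry emergence is observed: Aug 13, 2012 + 2 weeks = Aug 27, 2012.
Mar 26, 2012 falls between when snowmelt begins (Mar 21, 2012) and when the river peaks (Apr 9, 2012).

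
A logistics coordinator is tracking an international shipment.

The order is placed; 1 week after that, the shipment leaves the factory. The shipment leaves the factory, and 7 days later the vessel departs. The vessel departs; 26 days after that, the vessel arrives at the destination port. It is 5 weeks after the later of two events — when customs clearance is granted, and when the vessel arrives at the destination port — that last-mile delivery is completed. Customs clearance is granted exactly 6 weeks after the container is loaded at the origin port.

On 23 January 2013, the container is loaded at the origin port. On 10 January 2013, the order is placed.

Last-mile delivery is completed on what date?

The container is loaded at the origin port: Jan 23, 2013.
Customs clearance is granted: Jan 23, 2013 + 6 weeks = Mar 6, 2013.
The order is placed: Jan 10, 2013.
The shipment leaves the factory: Jan 10, 2013 + 1 week = Jan 17, 2013.
The vessel departs: Jan 17, 2013 + 7 days = Jan 24, 2013.
The vessel arrives at the destination port: Jan 24, 2013 + 26 days = Feb 19, 2013.
Both prerequisites met — customs clearance is granted (Mar 6, 2013), the vessel arrives at the destination port (Feb 19, 2013); the later is Mar 6, 2013.
Last-mile delivery is completed: Mar 6, 2013 + 5 weeks = Apr 10, 2013.

10 April 2013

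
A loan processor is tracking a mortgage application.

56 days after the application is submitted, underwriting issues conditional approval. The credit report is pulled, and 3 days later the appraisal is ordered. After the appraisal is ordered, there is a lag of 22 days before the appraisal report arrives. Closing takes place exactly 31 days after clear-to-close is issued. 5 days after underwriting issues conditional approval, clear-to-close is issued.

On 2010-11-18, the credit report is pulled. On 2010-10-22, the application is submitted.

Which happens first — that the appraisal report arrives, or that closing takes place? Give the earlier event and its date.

The credit report is pulled: Nov 18, 2010.
The appraisal is ordered: Nov 18, 2010 + 3 days = Nov 21, 2010.
The appraisal report arrives: Nov 21, 2010 + 22 days = Dec 13, 2010.
The application is submitted: Oct 22, 2010.
Underwriting issues conditional approval: Oct 22, 2010 + 56 days = Dec 17, 2010.
Clear-to-close is issued: Dec 17, 2010 + 5 days = Dec 22, 2010.
Closing takes place: Dec 22, 2010 + 31 days = Jan 22, 2011.
Comparing: the appraisal report arrives on Dec 13, 2010 vs closing takes place on Jan 22, 2011. Earlier: the appraisal report arrives.

The appraisal report arrives — 2010-12-13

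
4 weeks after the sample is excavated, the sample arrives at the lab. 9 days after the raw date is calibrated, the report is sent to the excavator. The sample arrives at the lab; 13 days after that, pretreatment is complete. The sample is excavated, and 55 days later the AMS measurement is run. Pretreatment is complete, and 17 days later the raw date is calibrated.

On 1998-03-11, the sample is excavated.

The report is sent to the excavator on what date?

1998-05-17

The sample is excavated: Mar 11, 1998.
The sample arrives at the lab: Mar 11, 1998 + 4 weeks = Apr 8, 1998.
Pretreatment is complete: Apr 8, 1998 + 13 days = Apr 21, 1998.
The raw date is calibrated: Apr 21, 1998 + 17 days = May 8, 1998.
The report is sent to the excavator: May 8, 1998 + 9 days = May 17, 1998.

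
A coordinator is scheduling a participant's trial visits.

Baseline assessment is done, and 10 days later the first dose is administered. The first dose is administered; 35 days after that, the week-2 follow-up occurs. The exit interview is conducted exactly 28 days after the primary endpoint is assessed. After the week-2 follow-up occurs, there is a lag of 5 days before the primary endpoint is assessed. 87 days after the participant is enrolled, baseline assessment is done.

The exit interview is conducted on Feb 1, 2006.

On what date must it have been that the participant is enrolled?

Aug 20, 2005

The exit interview is conducted: Feb 1, 2006.
The primary endpoint is assessed: Feb 1, 2006 − 28 days = Jan 4, 2006.
The week-2 follow-up occurs: Jan 4, 2006 − 5 days = Dec 30, 2005.
The first dose is administered: Dec 30, 2005 − 35 days = Nov 25, 2005.
Baseline assessment is done: Nov 25, 2005 − 10 days = Nov 15, 2005.
The participant is enrolled: Nov 15, 2005 − 87 days = Aug 20, 2005.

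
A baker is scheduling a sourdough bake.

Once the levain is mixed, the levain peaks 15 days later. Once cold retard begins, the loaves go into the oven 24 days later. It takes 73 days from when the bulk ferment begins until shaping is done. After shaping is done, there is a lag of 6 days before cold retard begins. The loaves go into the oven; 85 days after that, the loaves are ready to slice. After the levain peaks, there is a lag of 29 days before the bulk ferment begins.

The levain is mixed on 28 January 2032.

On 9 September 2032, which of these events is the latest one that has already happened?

The levain is mixed: Jan 28, 2032.
The levain peaks: Jan 28, 2032 + 15 days = Feb 12, 2032.
The bulk ferment begins: Feb 12, 2032 + 29 days = Mar 12, 2032.
Shaping is done: Mar 12, 2032 + 73 days = May 24, 2032.
Cold retard begins: May 24, 2032 + 6 days = May 30, 2032.
The loaves go into the oven: May 30, 2032 + 24 days = Jun 23, 2032.
The loaves are ready to slice: Jun 23, 2032 + 85 days = Sep 16, 2032.
Sep 9, 2032 falls between when the loaves go into the oven (Jun 23, 2032) and when the loaves are ready to slice (Sep 16, 2032).

The loaves go into the oven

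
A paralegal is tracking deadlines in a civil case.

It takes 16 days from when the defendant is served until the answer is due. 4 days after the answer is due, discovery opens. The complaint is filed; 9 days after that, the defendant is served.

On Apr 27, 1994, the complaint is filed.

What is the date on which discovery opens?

The complaint is filed: Apr 27, 1994.
The defendant is served: Apr 27, 1994 + 9 days = May 6, 1994.
The answer is due: May 6, 1994 + 16 days = May 22, 1994.
Discovery opens: May 22, 1994 + 4 days = May 26, 1994.

May 26, 1994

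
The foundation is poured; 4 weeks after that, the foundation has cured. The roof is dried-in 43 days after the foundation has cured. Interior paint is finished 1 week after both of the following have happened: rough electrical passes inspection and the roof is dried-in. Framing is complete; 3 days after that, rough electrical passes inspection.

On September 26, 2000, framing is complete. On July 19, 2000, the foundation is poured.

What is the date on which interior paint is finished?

Framing is complete: Sep 26, 2000.
Rough electrical passes inspection: Sep 26, 2000 + 3 days = Sep 29, 2000.
The foundation is poured: Jul 19, 2000.
The foundation has cured: Jul 19, 2000 + 4 weeks = Aug 16, 2000.
The roof is dried-in: Aug 16, 2000 + 43 days = Sep 28, 2000.
Both prerequisites met — rough electrical passes inspection (Sep 29, 2000), the roof is dried-in (Sep 28, 2000); the later is Sep 29, 2000.
Interior paint is finished: Sep 29, 2000 + 1 week = Oct 6, 2000.

October 6, 2000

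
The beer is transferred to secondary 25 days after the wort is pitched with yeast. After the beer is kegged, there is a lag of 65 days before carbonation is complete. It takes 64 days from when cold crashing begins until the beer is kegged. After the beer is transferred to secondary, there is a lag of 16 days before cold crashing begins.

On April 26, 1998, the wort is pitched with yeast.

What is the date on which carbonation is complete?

October 13, 1998

The wort is pitched with yeast: Apr 26, 1998.
The beer is transferred to secondary: Apr 26, 1998 + 25 days = May 21, 1998.
Cold crashing begins: May 21, 1998 + 16 days = Jun 6, 1998.
The beer is kegged: Jun 6, 1998 + 64 days = Aug 9, 1998.
Carbonation is complete: Aug 9, 1998 + 65 days = Oct 13, 1998.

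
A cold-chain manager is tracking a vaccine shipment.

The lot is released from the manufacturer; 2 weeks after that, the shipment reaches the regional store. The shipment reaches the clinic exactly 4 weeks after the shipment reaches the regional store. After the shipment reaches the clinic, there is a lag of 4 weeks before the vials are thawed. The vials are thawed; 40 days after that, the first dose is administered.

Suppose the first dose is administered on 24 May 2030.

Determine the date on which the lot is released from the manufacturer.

The first dose is administered: May 24, 2030.
The vials are thawed: May 24, 2030 − 40 days = Apr 14, 2030.
The shipment reaches the clinic: Apr 14, 2030 − 4 weeks = Mar 17, 2030.
The shipment reaches the regional store: Mar 17, 2030 − 4 weeks = Feb 17, 2030.
The lot is released from the manufacturer: Feb 17, 2030 − 2 weeks = Feb 3, 2030.

3 February 2030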